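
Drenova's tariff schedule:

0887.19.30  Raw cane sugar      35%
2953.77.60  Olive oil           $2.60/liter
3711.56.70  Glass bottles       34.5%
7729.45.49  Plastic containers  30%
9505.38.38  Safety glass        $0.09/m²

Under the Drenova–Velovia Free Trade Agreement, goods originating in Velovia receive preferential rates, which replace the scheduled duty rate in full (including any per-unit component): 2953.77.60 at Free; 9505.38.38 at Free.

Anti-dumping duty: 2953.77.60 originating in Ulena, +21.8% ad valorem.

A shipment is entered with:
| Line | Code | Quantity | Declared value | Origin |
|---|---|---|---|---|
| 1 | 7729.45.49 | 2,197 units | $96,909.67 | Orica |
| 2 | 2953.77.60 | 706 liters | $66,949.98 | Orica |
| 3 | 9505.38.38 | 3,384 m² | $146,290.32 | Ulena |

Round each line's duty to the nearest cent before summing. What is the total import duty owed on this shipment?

Line 1 (7729.45.49, Orica, 2,197 units, $96,909.67):
Base rate for 7729.45.49 is 30%.
Duty = $96,909.67 × 30% = $29,072.90.
Line 2 (2953.77.60, Orica, 706 liters, $66,949.98):
Base rate for 2953.77.60 is $2.60/liter.
2953.77.60 has an FTA preferential rate, but origin Orica is not Velovia; base rate stands.
The additional-duty order on 2953.77.60 targets Ulena, not Orica; it does not apply.
Duty = 706 × $2.60 = $1,835.60.
Line 3 (9505.38.38, Ulena, 3,384 m², $146,290.32):
Base rate for 9505.38.38 is $0.09/m².
9505.38.38 has an FTA preferential rate, but origin Ulena is not Velovia; base rate stands.
Duty = 3,384 × $0.09 = $304.56.
Total = $29,072.90 + $1,835.60 + $304.56 = $31,213.06.

$31,213.06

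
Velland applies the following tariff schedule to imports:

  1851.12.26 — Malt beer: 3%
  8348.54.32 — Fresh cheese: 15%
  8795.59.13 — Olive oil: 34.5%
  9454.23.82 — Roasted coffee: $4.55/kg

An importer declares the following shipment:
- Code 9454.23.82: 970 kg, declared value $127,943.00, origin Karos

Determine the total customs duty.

$4,413.50

Line 1 (9454.23.82, Karos, 970 kg, $127,943.00):
Base rate for 9454.23.82 is $4.55/kg.
Duty = 970 × $4.55 = $4,413.50.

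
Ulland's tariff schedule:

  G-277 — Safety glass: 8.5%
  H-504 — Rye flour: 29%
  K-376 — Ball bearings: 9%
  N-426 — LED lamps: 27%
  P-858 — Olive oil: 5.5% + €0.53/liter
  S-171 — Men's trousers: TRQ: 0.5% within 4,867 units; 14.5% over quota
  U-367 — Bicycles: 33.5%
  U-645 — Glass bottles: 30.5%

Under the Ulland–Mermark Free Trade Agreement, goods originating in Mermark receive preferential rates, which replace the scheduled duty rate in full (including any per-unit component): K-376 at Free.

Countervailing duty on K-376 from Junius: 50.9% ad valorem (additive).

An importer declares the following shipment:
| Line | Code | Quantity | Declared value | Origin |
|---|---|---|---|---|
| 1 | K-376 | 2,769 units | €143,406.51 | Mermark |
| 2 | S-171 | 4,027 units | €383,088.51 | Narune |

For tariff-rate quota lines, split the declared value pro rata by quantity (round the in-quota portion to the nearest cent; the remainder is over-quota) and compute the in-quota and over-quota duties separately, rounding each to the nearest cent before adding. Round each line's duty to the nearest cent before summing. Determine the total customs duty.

€1,915.44

Line 1 (K-376, Mermark, 2,769 units, €143,406.51):
Base rate for K-376 is 9%.
Origin Mermark qualifies under the Ulland–Mermark agreement and K-376 is covered: preferential rate Free applies instead.
The additional-duty order on K-376 targets Junius, not Mermark; it does not apply.
Duty = €143,406.51 × 0% = €0.00.
Line 2 (S-171, Narune, 4,027 units, €383,088.51):
Code S-171 is under a tariff-rate quota (threshold 4,867 units). Quantity 4,027 units is within the quota, so the in-quota rate 0.5% applies to the full value.
Duty = €383,088.51 × 0.5% = €1,915.44.
Total = €0.00 + €1,915.44 = €1,915.44.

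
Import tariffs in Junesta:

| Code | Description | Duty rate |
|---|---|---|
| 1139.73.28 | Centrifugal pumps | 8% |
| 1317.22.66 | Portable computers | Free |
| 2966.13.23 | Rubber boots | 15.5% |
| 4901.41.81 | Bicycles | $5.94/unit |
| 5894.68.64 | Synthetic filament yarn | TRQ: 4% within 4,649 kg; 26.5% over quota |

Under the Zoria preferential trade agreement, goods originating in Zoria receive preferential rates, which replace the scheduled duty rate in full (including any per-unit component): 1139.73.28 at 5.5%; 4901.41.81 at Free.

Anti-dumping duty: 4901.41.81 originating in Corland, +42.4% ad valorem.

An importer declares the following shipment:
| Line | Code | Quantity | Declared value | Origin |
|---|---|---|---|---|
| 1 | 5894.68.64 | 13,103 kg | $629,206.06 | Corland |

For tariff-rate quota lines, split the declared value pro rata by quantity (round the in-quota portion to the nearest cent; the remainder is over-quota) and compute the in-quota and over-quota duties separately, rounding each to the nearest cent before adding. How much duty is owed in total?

$116,509.49

Line 1 (5894.68.64, Corland, 13,103 kg, $629,206.06):
Code 5894.68.64 is under a tariff-rate quota (threshold 4,649 kg). In-quota: 4,649 kg at 4%; over-quota: 8,454 kg at 26.5%.
Pro-rata value split: in-quota = $629,206.06 × 4,649/13,103 = $223,244.98; over-quota = $629,206.06 − $223,244.98 = $405,961.08.
In-quota duty = $223,244.98 × 4% = $8,929.80. Over-quota duty = $405,961.08 × 26.5% = $107,579.69.
Line duty = $8,929.80 + $107,579.69 = $116,509.49.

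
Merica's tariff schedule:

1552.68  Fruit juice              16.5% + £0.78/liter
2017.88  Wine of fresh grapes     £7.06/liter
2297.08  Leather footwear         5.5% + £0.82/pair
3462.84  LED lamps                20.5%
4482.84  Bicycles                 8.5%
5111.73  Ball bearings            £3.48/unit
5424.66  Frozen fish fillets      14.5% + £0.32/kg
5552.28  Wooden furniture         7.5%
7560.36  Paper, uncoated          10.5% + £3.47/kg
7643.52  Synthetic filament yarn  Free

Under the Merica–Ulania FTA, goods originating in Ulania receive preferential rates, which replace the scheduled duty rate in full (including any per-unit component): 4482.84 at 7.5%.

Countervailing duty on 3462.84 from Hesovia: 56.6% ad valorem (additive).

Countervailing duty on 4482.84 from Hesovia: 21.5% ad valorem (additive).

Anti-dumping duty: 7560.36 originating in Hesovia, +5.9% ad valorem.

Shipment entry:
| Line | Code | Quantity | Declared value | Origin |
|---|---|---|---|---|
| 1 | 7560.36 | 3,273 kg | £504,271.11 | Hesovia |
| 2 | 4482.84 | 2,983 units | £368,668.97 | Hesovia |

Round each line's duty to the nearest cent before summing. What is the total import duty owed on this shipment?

Line 1 (7560.36, Hesovia, 3,273 kg, £504,271.11):
Base rate for 7560.36 is 10.5% + £3.47/kg.
Additional duty on 7560.36 from Hesovia: +5.9%. Applied ad valorem rate: 10.5% + 5.9% = 16.4%.
Duty = £504,271.11 × 16.4% + 3,273 × £3.47 = £94,057.77.
Line 2 (4482.84, Hesovia, 2,983 units, £368,668.97):
Base rate for 4482.84 is 8.5%.
4482.84 has an FTA preferential rate, but origin Hesovia is not Ulania; base rate stands.
Additional duty on 4482.84 from Hesovia: +21.5%. Applied ad valorem rate: 8.5% + 21.5% = 30%.
Duty = £368,668.97 × 30% = £110,600.69.
Total = £94,057.77 + £110,600.69 = £204,658.46.

£204,658.46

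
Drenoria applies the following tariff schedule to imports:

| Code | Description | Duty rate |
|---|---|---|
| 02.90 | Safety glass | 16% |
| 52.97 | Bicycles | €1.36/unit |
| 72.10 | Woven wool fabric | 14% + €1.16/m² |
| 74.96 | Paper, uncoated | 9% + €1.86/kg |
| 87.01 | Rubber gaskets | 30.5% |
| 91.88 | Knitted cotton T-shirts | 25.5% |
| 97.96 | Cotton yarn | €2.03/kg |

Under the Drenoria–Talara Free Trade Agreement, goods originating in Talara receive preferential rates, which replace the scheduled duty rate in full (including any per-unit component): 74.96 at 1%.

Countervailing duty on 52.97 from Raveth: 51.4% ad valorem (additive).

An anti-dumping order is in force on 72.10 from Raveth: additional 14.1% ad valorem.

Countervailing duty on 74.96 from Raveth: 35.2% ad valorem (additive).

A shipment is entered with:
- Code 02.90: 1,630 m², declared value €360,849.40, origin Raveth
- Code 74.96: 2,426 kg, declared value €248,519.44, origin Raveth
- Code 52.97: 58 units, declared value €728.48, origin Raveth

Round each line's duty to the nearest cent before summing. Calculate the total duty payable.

€172,547.17

Line 1 (02.90, Raveth, 1,630 m², €360,849.40):
Base rate for 02.90 is 16%.
Duty = €360,849.40 × 16% = €57,735.90.
Line 2 (74.96, Raveth, 2,426 kg, €248,519.44):
Base rate for 74.96 is 9% + €1.86/kg.
74.96 has an FTA preferential rate, but origin Raveth is not Talara; base rate stands.
Additional duty on 74.96 from Raveth: +35.2%. Applied ad valorem rate: 9% + 35.2% = 44.2%.
Duty = €248,519.44 × 44.2% + 2,426 × €1.86 = €114,357.95.
Line 3 (52.97, Raveth, 58 units, €728.48):
Base rate for 52.97 is €1.36/unit.
Additional duty on 52.97 from Raveth: +51.4% ad valorem. Applied ad valorem rate = 51.4%.
Duty = €728.48 × 51.4% + 58 × €1.36 = €453.32.
Total = €57,735.90 + €114,357.95 + €453.32 = €172,547.17.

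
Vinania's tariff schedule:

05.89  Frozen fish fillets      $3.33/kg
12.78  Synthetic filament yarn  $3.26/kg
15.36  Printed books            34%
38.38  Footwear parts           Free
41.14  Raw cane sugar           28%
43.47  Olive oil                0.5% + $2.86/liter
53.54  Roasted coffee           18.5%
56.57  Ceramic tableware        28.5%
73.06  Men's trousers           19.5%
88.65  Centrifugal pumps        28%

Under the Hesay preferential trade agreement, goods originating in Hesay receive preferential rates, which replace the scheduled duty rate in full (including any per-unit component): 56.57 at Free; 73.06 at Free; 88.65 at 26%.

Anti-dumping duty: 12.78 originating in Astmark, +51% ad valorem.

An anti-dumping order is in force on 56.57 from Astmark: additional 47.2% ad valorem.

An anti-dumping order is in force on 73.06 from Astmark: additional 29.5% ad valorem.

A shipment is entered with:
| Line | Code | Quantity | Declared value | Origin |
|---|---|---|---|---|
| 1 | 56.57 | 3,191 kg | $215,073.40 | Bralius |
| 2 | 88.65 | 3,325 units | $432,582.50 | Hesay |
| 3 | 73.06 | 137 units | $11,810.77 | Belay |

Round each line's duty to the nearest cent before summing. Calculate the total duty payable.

$176,070.47

Line 1 (56.57, Bralius, 3,191 kg, $215,073.40):
Base rate for 56.57 is 28.5%.
56.57 has an FTA preferential rate, but origin Bralius is not Hesay; base rate stands.
The additional-duty order on 56.57 targets Astmark, not Bralius; it does not apply.
Duty = $215,073.40 × 28.5% = $61,295.92.
Line 2 (88.65, Hesay, 3,325 units, $432,582.50):
Base rate for 88.65 is 28%.
Origin Hesay qualifies under the Vinania–Hesay agreement and 88.65 is covered: preferential rate 26% applies instead.
Duty = $432,582.50 × 26% = $112,471.45.
Line 3 (73.06, Belay, 137 units, $11,810.77):
Base rate for 73.06 is 19.5%.
73.06 has an FTA preferential rate, but origin Belay is not Hesay; base rate stands.
The additional-duty order on 73.06 targets Astmark, not Belay; it does not apply.
Duty = $11,810.77 × 19.5% = $2,303.10.
Total = $61,295.92 + $112,471.45 + $2,303.10 = $176,070.47.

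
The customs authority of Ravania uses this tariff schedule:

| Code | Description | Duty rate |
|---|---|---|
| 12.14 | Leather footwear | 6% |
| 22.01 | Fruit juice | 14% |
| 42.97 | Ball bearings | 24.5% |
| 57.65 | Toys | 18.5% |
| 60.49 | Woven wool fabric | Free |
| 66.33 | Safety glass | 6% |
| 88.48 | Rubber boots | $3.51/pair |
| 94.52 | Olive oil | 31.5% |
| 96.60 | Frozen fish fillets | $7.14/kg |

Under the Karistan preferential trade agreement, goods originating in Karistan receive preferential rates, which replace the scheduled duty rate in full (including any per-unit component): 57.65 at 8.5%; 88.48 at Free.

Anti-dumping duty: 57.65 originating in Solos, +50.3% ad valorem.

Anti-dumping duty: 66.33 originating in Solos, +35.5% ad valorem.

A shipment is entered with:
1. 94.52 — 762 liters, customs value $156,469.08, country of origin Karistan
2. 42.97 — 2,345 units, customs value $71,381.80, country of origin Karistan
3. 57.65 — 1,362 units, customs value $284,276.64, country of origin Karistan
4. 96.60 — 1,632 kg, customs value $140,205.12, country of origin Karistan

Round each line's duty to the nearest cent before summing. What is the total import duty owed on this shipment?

$102,592.29

Line 1 (94.52, Karistan, 762 liters, $156,469.08):
Base rate for 94.52 is 31.5%.
Origin Karistan is the FTA partner but 94.52 is not on the preference list; base rate stands.
Duty = $156,469.08 × 31.5% = $49,287.76.
Line 2 (42.97, Karistan, 2,345 units, $71,381.80):
Base rate for 42.97 is 24.5%.
Origin Karistan is the FTA partner but 42.97 is not on the preference list; base rate stands.
Duty = $71,381.80 × 24.5% = $17,488.54.
Line 3 (57.65, Karistan, 1,362 units, $284,276.64):
Base rate for 57.65 is 18.5%.
Origin Karistan qualifies under the Ravania–Karistan agreement and 57.65 is covered: preferential rate 8.5% applies instead.
The additional-duty order on 57.65 targets Solos, not Karistan; it does not apply.
Duty = $284,276.64 × 8.5% = $24,163.51.
Line 4 (96.60, Karistan, 1,632 kg, $140,205.12):
Base rate for 96.60 is $7.14/kg.
Origin Karistan is the FTA partner but 96.60 is not on the preference list; base rate stands.
Duty = 1,632 × $7.14 = $11,652.48.
Total = $49,287.76 + $17,488.54 + $24,163.51 + $11,652.48 = $102,592.29.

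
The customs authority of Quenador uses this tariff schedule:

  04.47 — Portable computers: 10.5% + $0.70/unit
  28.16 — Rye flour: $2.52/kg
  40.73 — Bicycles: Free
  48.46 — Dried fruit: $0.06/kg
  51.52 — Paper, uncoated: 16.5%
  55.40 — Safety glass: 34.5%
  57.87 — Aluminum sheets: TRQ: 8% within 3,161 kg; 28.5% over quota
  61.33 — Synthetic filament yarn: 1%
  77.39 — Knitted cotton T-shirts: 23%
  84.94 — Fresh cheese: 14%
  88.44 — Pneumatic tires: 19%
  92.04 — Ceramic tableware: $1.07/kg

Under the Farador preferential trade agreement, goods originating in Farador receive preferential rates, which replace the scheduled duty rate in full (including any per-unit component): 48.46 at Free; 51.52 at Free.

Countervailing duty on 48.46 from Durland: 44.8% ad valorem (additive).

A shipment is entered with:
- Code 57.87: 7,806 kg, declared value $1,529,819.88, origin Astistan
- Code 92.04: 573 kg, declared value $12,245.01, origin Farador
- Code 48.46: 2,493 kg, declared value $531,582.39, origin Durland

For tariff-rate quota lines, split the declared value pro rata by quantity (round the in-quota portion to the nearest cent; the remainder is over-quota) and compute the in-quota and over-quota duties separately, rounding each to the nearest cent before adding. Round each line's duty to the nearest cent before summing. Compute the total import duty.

Line 1 (57.87, Astistan, 7,806 kg, $1,529,819.88):
Code 57.87 is under a tariff-rate quota (threshold 3,161 kg). In-quota: 3,161 kg at 8%; over-quota: 4,645 kg at 28.5%.
Pro-rata value split: in-quota = $1,529,819.88 × 3,161/7,806 = $619,492.78; over-quota = $1,529,819.88 − $619,492.78 = $910,327.10.
In-quota duty = $619,492.78 × 8% = $49,559.42. Over-quota duty = $910,327.10 × 28.5% = $259,443.22.
Line duty = $49,559.42 + $259,443.22 = $309,002.64.
Line 2 (92.04, Farador, 573 kg, $12,245.01):
Base rate for 92.04 is $1.07/kg.
Origin Farador is the FTA partner but 92.04 is not on the preference list; base rate stands.
Duty = 573 × $1.07 = $613.11.
Line 3 (48.46, Durland, 2,493 kg, $531,582.39):
Base rate for 48.46 is $0.06/kg.
48.46 has an FTA preferential rate, but origin Durland is not Farador; base rate stands.
Additional duty on 48.46 from Durland: +44.8% ad valorem. Applied ad valorem rate = 44.8%.
Duty = $531,582.39 × 44.8% + 2,493 × $0.06 = $238,298.49.
Total = $309,002.64 + $613.11 + $238,298.49 = $547,914.24.

$547,914.24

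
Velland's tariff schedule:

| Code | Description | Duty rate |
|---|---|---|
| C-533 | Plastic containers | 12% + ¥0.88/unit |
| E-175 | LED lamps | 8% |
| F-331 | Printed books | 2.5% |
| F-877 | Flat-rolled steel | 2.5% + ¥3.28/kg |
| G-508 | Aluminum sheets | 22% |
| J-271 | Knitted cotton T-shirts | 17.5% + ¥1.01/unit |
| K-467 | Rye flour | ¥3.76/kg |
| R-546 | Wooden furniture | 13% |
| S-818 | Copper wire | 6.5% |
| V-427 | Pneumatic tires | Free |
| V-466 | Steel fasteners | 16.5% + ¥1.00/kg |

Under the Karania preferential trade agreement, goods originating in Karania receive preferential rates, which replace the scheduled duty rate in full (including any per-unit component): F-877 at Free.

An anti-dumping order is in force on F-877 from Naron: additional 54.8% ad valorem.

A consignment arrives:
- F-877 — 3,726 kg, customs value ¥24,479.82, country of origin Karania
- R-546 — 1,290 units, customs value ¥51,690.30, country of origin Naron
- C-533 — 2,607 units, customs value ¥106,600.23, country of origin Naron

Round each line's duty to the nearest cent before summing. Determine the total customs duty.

Line 1 (F-877, Karania, 3,726 kg, ¥24,479.82):
Base rate for F-877 is 2.5% + ¥3.28/kg.
Origin Karania qualifies under the Velland–Karania agreement and F-877 is covered: preferential rate Free applies instead.
The additional-duty order on F-877 targets Naron, not Karania; it does not apply.
Duty = ¥24,479.82 × 0% = ¥0.00.
Line 2 (R-546, Naron, 1,290 units, ¥51,690.30):
Base rate for R-546 is 13%.
Duty = ¥51,690.30 × 13% = ¥6,719.74.
Line 3 (C-533, Naron, 2,607 units, ¥106,600.23):
Base rate for C-533 is 12% + ¥0.88/unit.
Duty = ¥106,600.23 × 12% + 2,607 × ¥0.88 = ¥15,086.19.
Total = ¥0.00 + ¥6,719.74 + ¥15,086.19 = ¥21,805.93.

¥21,805.93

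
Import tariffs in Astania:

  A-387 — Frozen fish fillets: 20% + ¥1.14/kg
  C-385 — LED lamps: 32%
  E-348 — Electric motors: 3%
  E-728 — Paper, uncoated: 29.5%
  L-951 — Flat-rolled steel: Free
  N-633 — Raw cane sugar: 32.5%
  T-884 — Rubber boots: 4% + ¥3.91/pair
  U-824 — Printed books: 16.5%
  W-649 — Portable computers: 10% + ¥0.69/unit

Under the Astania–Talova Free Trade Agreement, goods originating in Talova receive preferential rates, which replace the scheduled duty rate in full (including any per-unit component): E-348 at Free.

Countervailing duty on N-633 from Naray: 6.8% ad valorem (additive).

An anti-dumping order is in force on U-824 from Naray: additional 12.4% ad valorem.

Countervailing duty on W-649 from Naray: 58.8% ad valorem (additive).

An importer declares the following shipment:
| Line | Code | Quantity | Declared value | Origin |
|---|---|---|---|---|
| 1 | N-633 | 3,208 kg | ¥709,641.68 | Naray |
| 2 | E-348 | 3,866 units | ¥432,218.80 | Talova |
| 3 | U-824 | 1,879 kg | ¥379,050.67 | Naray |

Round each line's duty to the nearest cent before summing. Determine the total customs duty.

Line 1 (N-633, Naray, 3,208 kg, ¥709,641.68):
Base rate for N-633 is 32.5%.
Additional duty on N-633 from Naray: +6.8%. Applied ad valorem rate: 32.5% + 6.8% = 39.3%.
Duty = ¥709,641.68 × 39.3% = ¥278,889.18.
Line 2 (E-348, Talova, 3,866 units, ¥432,218.80):
Base rate for E-348 is 3%.
Origin Talova qualifies under the Astania–Talova agreement and E-348 is covered: preferential rate Free applies instead.
Duty = ¥432,218.80 × 0% = ¥0.00.
Line 3 (U-824, Naray, 1,879 kg, ¥379,050.67):
Base rate for U-824 is 16.5%.
Additional duty on U-824 from Naray: +12.4%. Applied ad valorem rate: 16.5% + 12.4% = 28.9%.
Duty = ¥379,050.67 × 28.9% = ¥109,545.64.
Total = ¥278,889.18 + ¥0.00 + ¥109,545.64 = ¥388,434.82.

¥388,434.82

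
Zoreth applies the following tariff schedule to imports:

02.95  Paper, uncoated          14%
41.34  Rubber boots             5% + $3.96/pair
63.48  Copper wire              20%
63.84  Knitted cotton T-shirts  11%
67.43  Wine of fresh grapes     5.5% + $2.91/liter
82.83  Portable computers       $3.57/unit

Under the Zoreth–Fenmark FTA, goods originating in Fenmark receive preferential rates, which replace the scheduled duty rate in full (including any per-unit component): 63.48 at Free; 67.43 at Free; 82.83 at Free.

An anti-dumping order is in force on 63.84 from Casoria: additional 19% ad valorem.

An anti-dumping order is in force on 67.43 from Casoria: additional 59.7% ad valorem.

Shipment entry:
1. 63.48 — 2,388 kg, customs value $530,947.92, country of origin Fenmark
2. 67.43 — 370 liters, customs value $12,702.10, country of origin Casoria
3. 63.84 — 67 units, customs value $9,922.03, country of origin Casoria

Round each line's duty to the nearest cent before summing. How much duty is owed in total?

$12,335.08

Line 1 (63.48, Fenmark, 2,388 kg, $530,947.92):
Base rate for 63.48 is 20%.
Origin Fenmark qualifies under the Zoreth–Fenmark agreement and 63.48 is covered: preferential rate Free applies instead.
Duty = $530,947.92 × 0% = $0.00.
Line 2 (67.43, Casoria, 370 liters, $12,702.10):
Base rate for 67.43 is 5.5% + $2.91/liter.
67.43 has an FTA preferential rate, but origin Casoria is not Fenmark; base rate stands.
Additional duty on 67.43 from Casoria: +59.7%. Applied ad valorem rate: 5.5% + 59.7% = 65.2%.
Duty = $12,702.10 × 65.2% + 370 × $2.91 = $9,358.47.
Line 3 (63.84, Casoria, 67 units, $9,922.03):
Base rate for 63.84 is 11%.
Additional duty on 63.84 from Casoria: +19%. Applied ad valorem rate: 11% + 19% = 30%.
Duty = $9,922.03 × 30% = $2,976.61.
Total = $0.00 + $9,358.47 + $2,976.61 = $12,335.08.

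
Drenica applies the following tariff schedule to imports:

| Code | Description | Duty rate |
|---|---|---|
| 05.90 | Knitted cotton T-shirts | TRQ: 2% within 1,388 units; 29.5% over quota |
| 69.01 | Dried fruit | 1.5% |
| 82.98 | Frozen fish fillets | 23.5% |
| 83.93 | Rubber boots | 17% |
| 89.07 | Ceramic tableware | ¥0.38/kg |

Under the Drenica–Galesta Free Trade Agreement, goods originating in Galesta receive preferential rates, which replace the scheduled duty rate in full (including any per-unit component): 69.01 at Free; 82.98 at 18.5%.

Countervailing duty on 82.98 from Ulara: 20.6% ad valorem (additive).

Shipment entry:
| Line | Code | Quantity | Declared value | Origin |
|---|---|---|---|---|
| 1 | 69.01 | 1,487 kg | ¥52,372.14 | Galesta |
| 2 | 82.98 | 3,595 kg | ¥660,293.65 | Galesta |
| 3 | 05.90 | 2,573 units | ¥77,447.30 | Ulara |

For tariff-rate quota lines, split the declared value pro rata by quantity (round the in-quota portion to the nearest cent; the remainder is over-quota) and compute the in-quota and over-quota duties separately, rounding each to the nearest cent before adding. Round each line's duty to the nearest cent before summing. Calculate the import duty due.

Line 1 (69.01, Galesta, 1,487 kg, ¥52,372.14):
Base rate for 69.01 is 1.5%.
Origin Galesta qualifies under the Drenica–Galesta agreement and 69.01 is covered: preferential rate Free applies instead.
Duty = ¥52,372.14 × 0% = ¥0.00.
Line 2 (82.98, Galesta, 3,595 kg, ¥660,293.65):
Base rate for 82.98 is 23.5%.
Origin Galesta qualifies under the Drenica–Galesta agreement and 82.98 is covered: preferential rate 18.5% applies instead.
The additional-duty order on 82.98 targets Ulara, not Galesta; it does not apply.
Duty = ¥660,293.65 × 18.5% = ¥122,154.33.
Line 3 (05.90, Ulara, 2,573 units, ¥77,447.30):
Code 05.90 is under a tariff-rate quota (threshold 1,388 units). In-quota: 1,388 units at 2%; over-quota: 1,185 units at 29.5%.
Pro-rata value split: in-quota = ¥77,447.30 × 1,388/2,573 = ¥41,778.80; over-quota = ¥77,447.30 − ¥41,778.80 = ¥35,668.50.
In-quota duty = ¥41,778.80 × 2% = ¥835.58. Over-quota duty = ¥35,668.50 × 29.5% = ¥10,522.21.
Line duty = ¥835.58 + ¥10,522.21 = ¥11,357.79.
Total = ¥0.00 + ¥122,154.33 + ¥11,357.79 = ¥133,512.12.

¥133,512.12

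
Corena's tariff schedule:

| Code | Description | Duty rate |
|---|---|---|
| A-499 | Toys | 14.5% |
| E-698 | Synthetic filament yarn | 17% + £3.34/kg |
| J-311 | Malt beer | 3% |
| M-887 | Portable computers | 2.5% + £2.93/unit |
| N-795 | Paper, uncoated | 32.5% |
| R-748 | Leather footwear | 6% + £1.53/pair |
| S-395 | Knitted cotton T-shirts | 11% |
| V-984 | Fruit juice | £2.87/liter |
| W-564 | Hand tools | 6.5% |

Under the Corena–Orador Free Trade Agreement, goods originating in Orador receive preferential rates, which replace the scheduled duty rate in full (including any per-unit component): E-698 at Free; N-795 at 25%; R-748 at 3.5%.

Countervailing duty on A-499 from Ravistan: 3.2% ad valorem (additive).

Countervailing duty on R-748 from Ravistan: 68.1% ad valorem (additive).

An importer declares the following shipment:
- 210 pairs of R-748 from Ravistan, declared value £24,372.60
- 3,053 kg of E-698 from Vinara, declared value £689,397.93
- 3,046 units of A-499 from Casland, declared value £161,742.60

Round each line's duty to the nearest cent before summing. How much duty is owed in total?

Line 1 (R-748, Ravistan, 210 pairs, £24,372.60):
Base rate for R-748 is 6% + £1.53/pair.
R-748 has an FTA preferential rate, but origin Ravistan is not Orador; base rate stands.
Additional duty on R-748 from Ravistan: +68.1%. Applied ad valorem rate: 6% + 68.1% = 74.1%.
Duty = £24,372.60 × 74.1% + 210 × £1.53 = £18,381.40.
Line 2 (E-698, Vinara, 3,053 kg, £689,397.93):
Base rate for E-698 is 17% + £3.34/kg.
E-698 has an FTA preferential rate, but origin Vinara is not Orador; base rate stands.
Duty = £689,397.93 × 17% + 3,053 × £3.34 = £127,394.67.
Line 3 (A-499, Casland, 3,046 units, £161,742.60):
Base rate for A-499 is 14.5%.
The additional-duty order on A-499 targets Ravistan, not Casland; it does not apply.
Duty = £161,742.60 × 14.5% = £23,452.68.
Total = £18,381.40 + £127,394.67 + £23,452.68 = £169,228.75.

£169,228.75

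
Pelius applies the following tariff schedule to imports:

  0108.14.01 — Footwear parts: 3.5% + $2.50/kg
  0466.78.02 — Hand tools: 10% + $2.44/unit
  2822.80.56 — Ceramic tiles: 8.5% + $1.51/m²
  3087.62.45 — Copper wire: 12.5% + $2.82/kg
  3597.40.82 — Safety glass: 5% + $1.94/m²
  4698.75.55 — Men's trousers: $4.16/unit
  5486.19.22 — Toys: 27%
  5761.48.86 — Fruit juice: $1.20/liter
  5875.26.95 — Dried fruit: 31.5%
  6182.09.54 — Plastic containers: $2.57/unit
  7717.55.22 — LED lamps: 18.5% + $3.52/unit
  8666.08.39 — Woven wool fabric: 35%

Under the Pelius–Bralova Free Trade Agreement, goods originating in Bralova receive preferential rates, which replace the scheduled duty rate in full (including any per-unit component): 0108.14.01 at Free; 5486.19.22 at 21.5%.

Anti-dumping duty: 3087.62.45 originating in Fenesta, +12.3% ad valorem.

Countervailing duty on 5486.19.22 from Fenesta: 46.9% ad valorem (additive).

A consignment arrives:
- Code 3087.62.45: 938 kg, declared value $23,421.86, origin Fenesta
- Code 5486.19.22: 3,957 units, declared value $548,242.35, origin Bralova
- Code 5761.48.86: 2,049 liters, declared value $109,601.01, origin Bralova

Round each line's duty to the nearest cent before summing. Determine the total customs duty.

Line 1 (3087.62.45, Fenesta, 938 kg, $23,421.86):
Base rate for 3087.62.45 is 12.5% + $2.82/kg.
Additional duty on 3087.62.45 from Fenesta: +12.3%. Applied ad valorem rate: 12.5% + 12.3% = 24.8%.
Duty = $23,421.86 × 24.8% + 938 × $2.82 = $8,453.78.
Line 2 (5486.19.22, Bralova, 3,957 units, $548,242.35):
Base rate for 5486.19.22 is 27%.
Origin Bralova qualifies under the Pelius–Bralova agreement and 5486.19.22 is covered: preferential rate 21.5% applies instead.
The additional-duty order on 5486.19.22 targets Fenesta, not Bralova; it does not apply.
Duty = $548,242.35 × 21.5% = $117,872.11.
Line 3 (5761.48.86, Bralova, 2,049 liters, $109,601.01):
Base rate for 5761.48.86 is $1.20/liter.
Origin Bralova is the FTA partner but 5761.48.86 is not on the preference list; base rate stands.
Duty = 2,049 × $1.20 = $2,458.80.
Total = $8,453.78 + $117,872.11 + $2,458.80 = $128,784.69.

$128,784.69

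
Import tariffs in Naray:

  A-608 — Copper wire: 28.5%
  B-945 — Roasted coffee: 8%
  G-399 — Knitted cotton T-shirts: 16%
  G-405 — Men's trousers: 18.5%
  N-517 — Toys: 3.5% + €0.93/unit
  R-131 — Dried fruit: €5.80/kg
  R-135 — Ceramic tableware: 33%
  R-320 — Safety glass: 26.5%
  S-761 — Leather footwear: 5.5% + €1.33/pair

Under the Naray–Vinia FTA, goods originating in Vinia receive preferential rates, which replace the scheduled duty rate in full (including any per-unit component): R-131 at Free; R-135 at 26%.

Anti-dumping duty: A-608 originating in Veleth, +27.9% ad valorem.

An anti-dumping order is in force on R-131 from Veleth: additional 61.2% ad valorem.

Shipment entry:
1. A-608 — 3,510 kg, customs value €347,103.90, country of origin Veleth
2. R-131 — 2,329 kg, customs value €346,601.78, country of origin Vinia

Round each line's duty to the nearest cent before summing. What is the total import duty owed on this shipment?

€195,766.60

Line 1 (A-608, Veleth, 3,510 kg, €347,103.90):
Base rate for A-608 is 28.5%.
Additional duty on A-608 from Veleth: +27.9%. Applied ad valorem rate: 28.5% + 27.9% = 56.4%.
Duty = €347,103.90 × 56.4% = €195,766.60.
Line 2 (R-131, Vinia, 2,329 kg, €346,601.78):
Base rate for R-131 is €5.80/kg.
Origin Vinia qualifies under the Naray–Vinia agreement and R-131 is covered: preferential rate Free applies instead.
The additional-duty order on R-131 targets Veleth, not Vinia; it does not apply.
Duty = €346,601.78 × 0% = €0.00.
Total = €195,766.60 + €0.00 = €195,766.60.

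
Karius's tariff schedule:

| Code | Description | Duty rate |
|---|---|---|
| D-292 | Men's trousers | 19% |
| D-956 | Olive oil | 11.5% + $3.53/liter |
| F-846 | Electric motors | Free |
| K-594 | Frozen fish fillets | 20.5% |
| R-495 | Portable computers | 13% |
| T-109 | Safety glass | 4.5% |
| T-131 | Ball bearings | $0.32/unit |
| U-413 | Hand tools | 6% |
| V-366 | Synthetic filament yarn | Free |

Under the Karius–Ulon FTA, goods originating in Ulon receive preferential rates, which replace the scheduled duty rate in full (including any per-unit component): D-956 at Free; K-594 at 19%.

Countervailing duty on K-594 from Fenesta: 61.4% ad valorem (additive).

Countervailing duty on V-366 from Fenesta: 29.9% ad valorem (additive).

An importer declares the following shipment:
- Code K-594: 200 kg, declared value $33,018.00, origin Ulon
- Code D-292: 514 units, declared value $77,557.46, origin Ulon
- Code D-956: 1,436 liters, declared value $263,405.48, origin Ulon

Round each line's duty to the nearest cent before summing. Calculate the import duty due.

$21,009.34

Line 1 (K-594, Ulon, 200 kg, $33,018.00):
Base rate for K-594 is 20.5%.
Origin Ulon qualifies under the Karius–Ulon agreement and K-594 is covered: preferential rate 19% applies instead.
The additional-duty order on K-594 targets Fenesta, not Ulon; it does not apply.
Duty = $33,018.00 × 19% = $6,273.42.
Line 2 (D-292, Ulon, 514 units, $77,557.46):
Base rate for D-292 is 19%.
Origin Ulon is the FTA partner but D-292 is not on the preference list; base rate stands.
Duty = $77,557.46 × 19% = $14,735.92.
Line 3 (D-956, Ulon, 1,436 liters, $263,405.48):
Base rate for D-956 is 11.5% + $3.53/liter.
Origin Ulon qualifies under the Karius–Ulon agreement and D-956 is covered: preferential rate Free applies instead.
Duty = $263,405.48 × 0% = $0.00.
Total = $6,273.42 + $14,735.92 + $0.00 = $21,009.34.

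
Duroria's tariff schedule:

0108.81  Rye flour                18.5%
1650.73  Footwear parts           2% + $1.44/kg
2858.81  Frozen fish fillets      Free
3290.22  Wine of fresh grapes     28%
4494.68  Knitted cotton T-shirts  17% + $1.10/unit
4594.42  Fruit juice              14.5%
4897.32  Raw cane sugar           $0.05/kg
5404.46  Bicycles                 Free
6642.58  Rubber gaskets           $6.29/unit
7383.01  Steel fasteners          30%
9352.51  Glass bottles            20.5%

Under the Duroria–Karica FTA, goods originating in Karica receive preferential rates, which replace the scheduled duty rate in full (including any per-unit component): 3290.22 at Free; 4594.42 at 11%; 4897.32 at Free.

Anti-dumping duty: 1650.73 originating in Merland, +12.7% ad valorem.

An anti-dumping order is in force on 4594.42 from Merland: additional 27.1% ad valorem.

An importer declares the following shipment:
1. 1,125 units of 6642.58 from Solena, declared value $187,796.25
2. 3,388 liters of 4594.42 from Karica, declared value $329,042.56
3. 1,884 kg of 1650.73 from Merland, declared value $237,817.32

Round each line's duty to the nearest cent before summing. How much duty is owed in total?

Line 1 (6642.58, Solena, 1,125 units, $187,796.25):
Base rate for 6642.58 is $6.29/unit.
Duty = 1,125 × $6.29 = $7,076.25.
Line 2 (4594.42, Karica, 3,388 liters, $329,042.56):
Base rate for 4594.42 is 14.5%.
Origin Karica qualifies under the Duroria–Karica agreement and 4594.42 is covered: preferential rate 11% applies instead.
The additional-duty order on 4594.42 targets Merland, not Karica; it does not apply.
Duty = $329,042.56 × 11% = $36,194.68.
Line 3 (1650.73, Merland, 1,884 kg, $237,817.32):
Base rate for 1650.73 is 2% + $1.44/kg.
Additional duty on 1650.73 from Merland: +12.7%. Applied ad valorem rate: 2% + 12.7% = 14.7%.
Duty = $237,817.32 × 14.7% + 1,884 × $1.44 = $37,672.11.
Total = $7,076.25 + $36,194.68 + $37,672.11 = $80,943.04.

$80,943.04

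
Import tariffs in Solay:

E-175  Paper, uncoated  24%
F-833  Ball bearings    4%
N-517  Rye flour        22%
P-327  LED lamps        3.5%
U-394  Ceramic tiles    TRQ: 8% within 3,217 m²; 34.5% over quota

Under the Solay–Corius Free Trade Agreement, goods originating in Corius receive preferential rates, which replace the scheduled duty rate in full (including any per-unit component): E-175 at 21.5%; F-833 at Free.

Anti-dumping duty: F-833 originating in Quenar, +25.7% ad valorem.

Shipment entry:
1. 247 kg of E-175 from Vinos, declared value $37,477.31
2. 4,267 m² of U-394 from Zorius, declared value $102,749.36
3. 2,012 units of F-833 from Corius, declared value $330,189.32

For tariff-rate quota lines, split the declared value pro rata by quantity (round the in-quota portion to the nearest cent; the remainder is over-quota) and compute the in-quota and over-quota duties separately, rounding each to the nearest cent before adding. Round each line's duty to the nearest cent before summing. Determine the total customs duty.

Line 1 (E-175, Vinos, 247 kg, $37,477.31):
Base rate for E-175 is 24%.
E-175 has an FTA preferential rate, but origin Vinos is not Corius; base rate stands.
Duty = $37,477.31 × 24% = $8,994.55.
Line 2 (U-394, Zorius, 4,267 m², $102,749.36):
Code U-394 is under a tariff-rate quota (threshold 3,217 m²). In-quota: 3,217 m² at 8%; over-quota: 1,050 m² at 34.5%.
Pro-rata value split: in-quota = $102,749.36 × 3,217/4,267 = $77,465.36; over-quota = $102,749.36 − $77,465.36 = $25,284.00.
In-quota duty = $77,465.36 × 8% = $6,197.23. Over-quota duty = $25,284.00 × 34.5% = $8,722.98.
Line duty = $6,197.23 + $8,722.98 = $14,920.21.
Line 3 (F-833, Corius, 2,012 units, $330,189.32):
Base rate for F-833 is 4%.
Origin Corius qualifies under the Solay–Corius agreement and F-833 is covered: preferential rate Free applies instead.
The additional-duty order on F-833 targets Quenar, not Corius; it does not apply.
Duty = $330,189.32 × 0% = $0.00.
Total = $8,994.55 + $14,920.21 + $0.00 = $23,914.76.

$23,914.76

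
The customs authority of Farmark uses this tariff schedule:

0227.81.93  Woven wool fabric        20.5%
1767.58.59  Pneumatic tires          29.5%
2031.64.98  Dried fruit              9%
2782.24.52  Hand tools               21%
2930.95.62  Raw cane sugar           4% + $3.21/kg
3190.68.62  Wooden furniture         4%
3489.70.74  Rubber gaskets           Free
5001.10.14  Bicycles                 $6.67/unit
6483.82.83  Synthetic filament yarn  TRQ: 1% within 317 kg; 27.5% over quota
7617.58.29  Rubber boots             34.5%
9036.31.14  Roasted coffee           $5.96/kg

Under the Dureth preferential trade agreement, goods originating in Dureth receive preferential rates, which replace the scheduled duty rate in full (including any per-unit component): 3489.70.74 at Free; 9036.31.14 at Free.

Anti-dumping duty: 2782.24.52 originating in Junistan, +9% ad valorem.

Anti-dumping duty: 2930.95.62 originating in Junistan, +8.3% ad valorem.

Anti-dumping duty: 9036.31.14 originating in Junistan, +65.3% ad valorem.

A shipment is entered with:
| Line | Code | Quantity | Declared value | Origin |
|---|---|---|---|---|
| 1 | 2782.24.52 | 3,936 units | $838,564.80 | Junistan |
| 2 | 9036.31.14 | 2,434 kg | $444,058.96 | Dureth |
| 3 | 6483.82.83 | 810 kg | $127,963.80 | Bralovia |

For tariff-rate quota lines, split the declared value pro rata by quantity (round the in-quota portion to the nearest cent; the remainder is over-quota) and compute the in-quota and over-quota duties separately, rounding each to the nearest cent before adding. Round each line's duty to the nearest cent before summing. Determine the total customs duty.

$273,488.38

Line 1 (2782.24.52, Junistan, 3,936 units, $838,564.80):
Base rate for 2782.24.52 is 21%.
Additional duty on 2782.24.52 from Junistan: +9%. Applied ad valorem rate: 21% + 9% = 30%.
Duty = $838,564.80 × 30% = $251,569.44.
Line 2 (9036.31.14, Dureth, 2,434 kg, $444,058.96):
Base rate for 9036.31.14 is $5.96/kg.
Origin Dureth qualifies under the Farmark–Dureth agreement and 9036.31.14 is covered: preferential rate Free applies instead.
The additional-duty order on 9036.31.14 targets Junistan, not Dureth; it does not apply.
Duty = $444,058.96 × 0% = $0.00.
Line 3 (6483.82.83, Bralovia, 810 kg, $127,963.80):
Code 6483.82.83 is under a tariff-rate quota (threshold 317 kg). In-quota: 317 kg at 1%; over-quota: 493 kg at 27.5%.
Pro-rata value split: in-quota = $127,963.80 × 317/810 = $50,079.66; over-quota = $127,963.80 − $50,079.66 = $77,884.14.
In-quota duty = $50,079.66 × 1% = $500.80. Over-quota duty = $77,884.14 × 27.5% = $21,418.14.
Line duty = $500.80 + $21,418.14 = $21,918.94.
Total = $251,569.44 + $0.00 + $21,918.94 = $273,488.38.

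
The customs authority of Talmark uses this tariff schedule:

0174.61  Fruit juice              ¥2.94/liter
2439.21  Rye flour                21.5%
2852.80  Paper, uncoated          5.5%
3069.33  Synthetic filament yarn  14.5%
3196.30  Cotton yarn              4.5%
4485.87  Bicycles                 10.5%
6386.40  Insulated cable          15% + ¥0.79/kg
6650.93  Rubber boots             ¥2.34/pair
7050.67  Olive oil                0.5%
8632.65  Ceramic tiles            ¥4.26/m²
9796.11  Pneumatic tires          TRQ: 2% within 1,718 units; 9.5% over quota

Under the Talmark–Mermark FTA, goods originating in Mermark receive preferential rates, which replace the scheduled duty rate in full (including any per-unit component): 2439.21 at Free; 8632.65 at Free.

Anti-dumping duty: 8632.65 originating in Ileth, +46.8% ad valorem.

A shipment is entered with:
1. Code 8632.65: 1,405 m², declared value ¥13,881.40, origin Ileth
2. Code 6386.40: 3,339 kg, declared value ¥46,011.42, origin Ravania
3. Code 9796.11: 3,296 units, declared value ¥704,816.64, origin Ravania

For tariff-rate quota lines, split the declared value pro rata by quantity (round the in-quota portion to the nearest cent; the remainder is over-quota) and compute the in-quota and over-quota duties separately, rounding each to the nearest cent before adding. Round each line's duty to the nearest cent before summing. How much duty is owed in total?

Line 1 (8632.65, Ileth, 1,405 m², ¥13,881.40):
Base rate for 8632.65 is ¥4.26/m².
8632.65 has an FTA preferential rate, but origin Ileth is not Mermark; base rate stands.
Additional duty on 8632.65 from Ileth: +46.8% ad valorem. Applied ad valorem rate = 46.8%.
Duty = ¥13,881.40 × 46.8% + 1,405 × ¥4.26 = ¥12,481.80.
Line 2 (6386.40, Ravania, 3,339 kg, ¥46,011.42):
Base rate for 6386.40 is 15% + ¥0.79/kg.
Duty = ¥46,011.42 × 15% + 3,339 × ¥0.79 = ¥9,539.52.
Line 3 (9796.11, Ravania, 3,296 units, ¥704,816.64):
Code 9796.11 is under a tariff-rate quota (threshold 1,718 units). In-quota: 1,718 units at 2%; over-quota: 1,578 units at 9.5%.
Pro-rata value split: in-quota = ¥704,816.64 × 1,718/3,296 = ¥367,377.12; over-quota = ¥704,816.64 − ¥367,377.12 = ¥337,439.52.
In-quota duty = ¥367,377.12 × 2% = ¥7,347.54. Over-quota duty = ¥337,439.52 × 9.5% = ¥32,056.75.
Line duty = ¥7,347.54 + ¥32,056.75 = ¥39,404.29.
Total = ¥12,481.80 + ¥9,539.52 + ¥39,404.29 = ¥61,425.61.

¥61,425.61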